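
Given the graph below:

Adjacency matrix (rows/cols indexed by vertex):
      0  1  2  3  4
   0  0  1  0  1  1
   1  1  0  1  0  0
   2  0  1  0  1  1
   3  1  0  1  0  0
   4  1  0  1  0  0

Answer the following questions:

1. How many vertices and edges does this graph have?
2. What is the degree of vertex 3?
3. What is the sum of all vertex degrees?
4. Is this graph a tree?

Count: 5 vertices, 6 edges.
Vertex 3 has neighbors [0, 2], degree = 2.
Handshaking lemma: 2 * 6 = 12.
A tree on 5 vertices has 4 edges. This graph has 6 edges (2 extra). Not a tree.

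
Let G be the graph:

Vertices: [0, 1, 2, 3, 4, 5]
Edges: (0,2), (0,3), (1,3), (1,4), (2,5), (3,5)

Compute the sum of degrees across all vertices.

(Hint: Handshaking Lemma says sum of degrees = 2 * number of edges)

Count edges: 6 edges.
By Handshaking Lemma: sum of degrees = 2 * 6 = 12.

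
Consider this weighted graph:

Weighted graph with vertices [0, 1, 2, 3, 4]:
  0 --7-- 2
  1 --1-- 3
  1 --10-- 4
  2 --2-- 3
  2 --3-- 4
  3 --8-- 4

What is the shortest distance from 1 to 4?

Using Dijkstra's algorithm from vertex 1:
Shortest path: 1 -> 3 -> 2 -> 4
Total weight: 1 + 2 + 3 = 6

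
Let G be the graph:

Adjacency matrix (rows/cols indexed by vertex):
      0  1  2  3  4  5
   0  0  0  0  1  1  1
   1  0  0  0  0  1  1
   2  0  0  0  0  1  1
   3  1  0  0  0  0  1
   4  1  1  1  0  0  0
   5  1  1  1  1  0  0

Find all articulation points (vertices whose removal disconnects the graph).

No articulation points. The graph is biconnected.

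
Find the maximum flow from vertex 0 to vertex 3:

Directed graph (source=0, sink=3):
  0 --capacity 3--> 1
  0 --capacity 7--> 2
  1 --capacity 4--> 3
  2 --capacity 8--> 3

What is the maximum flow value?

Computing max flow:
  Flow on (0->1): 3/3
  Flow on (0->2): 7/7
  Flow on (1->3): 3/4
  Flow on (2->3): 7/8
Maximum flow = 10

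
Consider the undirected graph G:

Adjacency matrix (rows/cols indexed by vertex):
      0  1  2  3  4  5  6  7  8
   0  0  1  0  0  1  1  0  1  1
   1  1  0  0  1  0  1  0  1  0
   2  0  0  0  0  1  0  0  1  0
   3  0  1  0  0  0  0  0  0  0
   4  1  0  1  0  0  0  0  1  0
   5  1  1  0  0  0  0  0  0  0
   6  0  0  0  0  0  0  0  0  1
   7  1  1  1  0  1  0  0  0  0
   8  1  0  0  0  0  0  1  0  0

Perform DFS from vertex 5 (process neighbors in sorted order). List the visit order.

DFS from vertex 5 (neighbors processed in ascending order):
Visit order: 5, 0, 1, 3, 7, 2, 4, 8, 6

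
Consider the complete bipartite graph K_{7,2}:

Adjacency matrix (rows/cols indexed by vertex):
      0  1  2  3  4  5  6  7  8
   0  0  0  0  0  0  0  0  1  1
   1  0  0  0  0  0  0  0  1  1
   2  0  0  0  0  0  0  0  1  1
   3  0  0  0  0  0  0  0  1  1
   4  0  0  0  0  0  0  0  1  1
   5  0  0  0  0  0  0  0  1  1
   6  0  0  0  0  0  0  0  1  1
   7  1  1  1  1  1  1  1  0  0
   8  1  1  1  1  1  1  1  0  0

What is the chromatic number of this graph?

K_{7,2} is bipartite: vertices split into two independent sets of size 7 and 2.
Color one set 0, the other 1. No adjacent vertices share a color.
Chromatic number = 2.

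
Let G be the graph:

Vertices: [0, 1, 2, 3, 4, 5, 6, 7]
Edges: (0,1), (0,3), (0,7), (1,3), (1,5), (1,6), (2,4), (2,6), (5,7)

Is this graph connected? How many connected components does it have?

Checking connectivity: the graph has 1 connected component(s).
All vertices are reachable from each other. The graph IS connected.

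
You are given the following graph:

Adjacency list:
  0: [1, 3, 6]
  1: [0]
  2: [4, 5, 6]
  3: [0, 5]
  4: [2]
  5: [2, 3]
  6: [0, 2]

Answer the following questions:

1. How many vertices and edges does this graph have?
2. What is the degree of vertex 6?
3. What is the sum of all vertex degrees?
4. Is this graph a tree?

Count: 7 vertices, 7 edges.
Vertex 6 has neighbors [0, 2], degree = 2.
Handshaking lemma: 2 * 7 = 14.
A tree on 7 vertices has 6 edges. This graph has 7 edges (1 extra). Not a tree.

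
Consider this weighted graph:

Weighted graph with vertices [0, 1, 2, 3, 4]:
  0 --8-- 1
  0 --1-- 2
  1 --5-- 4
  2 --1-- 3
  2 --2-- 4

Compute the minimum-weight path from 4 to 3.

Using Dijkstra's algorithm from vertex 4:
Shortest path: 4 -> 2 -> 3
Total weight: 2 + 1 = 3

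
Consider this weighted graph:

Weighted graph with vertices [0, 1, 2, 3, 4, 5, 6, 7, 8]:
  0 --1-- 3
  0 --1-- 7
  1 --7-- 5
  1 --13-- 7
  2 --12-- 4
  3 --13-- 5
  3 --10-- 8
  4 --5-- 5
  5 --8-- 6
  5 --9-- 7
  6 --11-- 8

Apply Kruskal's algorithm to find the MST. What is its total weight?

Applying Kruskal's algorithm (sort edges by weight, add if no cycle):
  Add (0,7) w=1
  Add (0,3) w=1
  Add (4,5) w=5
  Add (1,5) w=7
  Add (5,6) w=8
  Add (5,7) w=9
  Add (3,8) w=10
  Skip (6,8) w=11 (creates cycle)
  Add (2,4) w=12
  Skip (1,7) w=13 (creates cycle)
  Skip (3,5) w=13 (creates cycle)
MST weight = 53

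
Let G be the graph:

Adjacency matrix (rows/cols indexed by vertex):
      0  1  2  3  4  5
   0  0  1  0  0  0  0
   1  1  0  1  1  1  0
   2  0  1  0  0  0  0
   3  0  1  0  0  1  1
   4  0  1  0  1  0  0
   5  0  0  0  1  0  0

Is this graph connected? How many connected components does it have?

Checking connectivity: the graph has 1 connected component(s).
All vertices are reachable from each other. The graph IS connected.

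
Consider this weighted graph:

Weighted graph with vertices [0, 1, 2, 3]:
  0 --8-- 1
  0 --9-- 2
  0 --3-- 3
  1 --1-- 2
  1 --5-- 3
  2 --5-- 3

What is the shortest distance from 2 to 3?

Using Dijkstra's algorithm from vertex 2:
Shortest path: 2 -> 3
Total weight: 5 = 5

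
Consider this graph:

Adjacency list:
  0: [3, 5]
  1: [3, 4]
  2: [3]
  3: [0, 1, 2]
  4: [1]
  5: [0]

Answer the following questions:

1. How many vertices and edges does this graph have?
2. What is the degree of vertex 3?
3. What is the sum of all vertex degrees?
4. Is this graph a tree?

Count: 6 vertices, 5 edges.
Vertex 3 has neighbors [0, 1, 2], degree = 3.
Handshaking lemma: 2 * 5 = 10.
A graph is a tree iff it is connected and has exactly n-1 edges. This graph is connected (all 6 vertices in one component) and has 6-1 = 5 edges. It is a tree.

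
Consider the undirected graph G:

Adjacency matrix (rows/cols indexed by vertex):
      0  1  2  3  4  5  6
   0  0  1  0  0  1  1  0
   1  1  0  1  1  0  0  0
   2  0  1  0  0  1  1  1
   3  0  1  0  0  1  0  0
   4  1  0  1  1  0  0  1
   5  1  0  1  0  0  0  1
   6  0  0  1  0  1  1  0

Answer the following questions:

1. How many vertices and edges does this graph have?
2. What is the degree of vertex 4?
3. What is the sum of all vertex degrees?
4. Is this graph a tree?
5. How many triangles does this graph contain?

Count: 7 vertices, 11 edges.
Vertex 4 has neighbors [0, 2, 3, 6], degree = 4.
Handshaking lemma: 2 * 11 = 22.
A tree on 7 vertices has 6 edges. This graph has 11 edges (5 extra). Not a tree.
Number of triangles = 2.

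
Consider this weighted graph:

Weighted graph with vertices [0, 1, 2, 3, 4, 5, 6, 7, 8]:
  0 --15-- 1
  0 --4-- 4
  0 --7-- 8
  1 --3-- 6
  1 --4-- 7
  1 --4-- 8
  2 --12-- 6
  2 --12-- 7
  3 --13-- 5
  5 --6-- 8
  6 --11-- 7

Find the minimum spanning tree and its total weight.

Applying Kruskal's algorithm (sort edges by weight, add if no cycle):
  Add (1,6) w=3
  Add (0,4) w=4
  Add (1,7) w=4
  Add (1,8) w=4
  Add (5,8) w=6
  Add (0,8) w=7
  Skip (6,7) w=11 (creates cycle)
  Add (2,6) w=12
  Skip (2,7) w=12 (creates cycle)
  Add (3,5) w=13
  Skip (0,1) w=15 (creates cycle)
MST weight = 53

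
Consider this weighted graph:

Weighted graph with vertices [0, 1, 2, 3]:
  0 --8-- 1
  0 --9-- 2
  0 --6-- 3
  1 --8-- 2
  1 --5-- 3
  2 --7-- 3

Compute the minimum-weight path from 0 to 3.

Using Dijkstra's algorithm from vertex 0:
Shortest path: 0 -> 3
Total weight: 6 = 6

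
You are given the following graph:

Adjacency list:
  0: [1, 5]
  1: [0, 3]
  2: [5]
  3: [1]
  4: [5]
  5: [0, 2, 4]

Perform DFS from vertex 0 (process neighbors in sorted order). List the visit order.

DFS from vertex 0 (neighbors processed in ascending order):
Visit order: 0, 1, 3, 5, 2, 4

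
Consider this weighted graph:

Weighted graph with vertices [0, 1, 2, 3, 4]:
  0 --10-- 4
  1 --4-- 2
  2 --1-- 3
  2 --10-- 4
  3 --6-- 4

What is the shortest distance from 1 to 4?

Using Dijkstra's algorithm from vertex 1:
Shortest path: 1 -> 2 -> 3 -> 4
Total weight: 4 + 1 + 6 = 11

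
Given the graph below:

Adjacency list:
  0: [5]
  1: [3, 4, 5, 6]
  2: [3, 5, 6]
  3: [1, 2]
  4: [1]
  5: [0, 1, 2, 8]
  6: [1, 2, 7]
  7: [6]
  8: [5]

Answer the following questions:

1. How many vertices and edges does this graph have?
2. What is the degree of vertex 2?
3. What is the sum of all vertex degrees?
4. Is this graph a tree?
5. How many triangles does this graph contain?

Count: 9 vertices, 10 edges.
Vertex 2 has neighbors [3, 5, 6], degree = 3.
Handshaking lemma: 2 * 10 = 20.
A tree on 9 vertices has 8 edges. This graph has 10 edges (2 extra). Not a tree.
Number of triangles = 0.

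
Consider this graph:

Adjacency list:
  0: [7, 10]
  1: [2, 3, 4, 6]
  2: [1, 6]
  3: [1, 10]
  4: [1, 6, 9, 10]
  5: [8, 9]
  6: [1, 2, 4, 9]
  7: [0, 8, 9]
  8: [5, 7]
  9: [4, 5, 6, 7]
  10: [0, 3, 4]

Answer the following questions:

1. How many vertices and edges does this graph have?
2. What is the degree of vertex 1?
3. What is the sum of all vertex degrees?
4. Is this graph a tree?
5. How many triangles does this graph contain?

Count: 11 vertices, 16 edges.
Vertex 1 has neighbors [2, 3, 4, 6], degree = 4.
Handshaking lemma: 2 * 16 = 32.
A tree on 11 vertices has 10 edges. This graph has 16 edges (6 extra). Not a tree.
Number of triangles = 3.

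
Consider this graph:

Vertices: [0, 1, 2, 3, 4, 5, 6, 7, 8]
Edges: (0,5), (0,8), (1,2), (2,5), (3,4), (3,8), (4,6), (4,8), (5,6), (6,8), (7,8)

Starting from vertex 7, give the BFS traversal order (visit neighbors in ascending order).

BFS from vertex 7 (neighbors processed in ascending order):
Visit order: 7, 8, 0, 3, 4, 6, 5, 2, 1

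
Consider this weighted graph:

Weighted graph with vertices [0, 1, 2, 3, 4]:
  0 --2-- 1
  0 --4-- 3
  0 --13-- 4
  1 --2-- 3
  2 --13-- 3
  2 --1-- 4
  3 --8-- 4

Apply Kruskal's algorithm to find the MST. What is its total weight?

Applying Kruskal's algorithm (sort edges by weight, add if no cycle):
  Add (2,4) w=1
  Add (0,1) w=2
  Add (1,3) w=2
  Skip (0,3) w=4 (creates cycle)
  Add (3,4) w=8
  Skip (0,4) w=13 (creates cycle)
  Skip (2,3) w=13 (creates cycle)
MST weight = 13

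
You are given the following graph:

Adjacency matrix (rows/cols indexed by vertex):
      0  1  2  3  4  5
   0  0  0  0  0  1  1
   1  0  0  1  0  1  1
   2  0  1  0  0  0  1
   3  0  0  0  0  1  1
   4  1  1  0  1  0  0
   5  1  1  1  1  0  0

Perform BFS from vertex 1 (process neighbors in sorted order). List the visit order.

BFS from vertex 1 (neighbors processed in ascending order):
Visit order: 1, 2, 4, 5, 0, 3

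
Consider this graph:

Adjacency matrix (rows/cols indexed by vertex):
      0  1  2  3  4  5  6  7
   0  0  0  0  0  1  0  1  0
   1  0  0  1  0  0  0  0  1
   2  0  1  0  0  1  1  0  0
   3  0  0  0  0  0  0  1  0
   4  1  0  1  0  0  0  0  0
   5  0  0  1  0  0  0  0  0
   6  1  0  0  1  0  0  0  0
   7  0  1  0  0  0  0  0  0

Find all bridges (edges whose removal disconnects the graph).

A bridge is an edge whose removal increases the number of connected components.
Bridges found: (0,4), (0,6), (1,2), (1,7), (2,4), (2,5), (3,6)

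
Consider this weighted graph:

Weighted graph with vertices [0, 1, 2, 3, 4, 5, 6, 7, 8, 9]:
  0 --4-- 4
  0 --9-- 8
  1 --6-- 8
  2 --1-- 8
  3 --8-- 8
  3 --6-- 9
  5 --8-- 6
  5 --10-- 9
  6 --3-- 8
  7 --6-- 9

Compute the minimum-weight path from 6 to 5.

Using Dijkstra's algorithm from vertex 6:
Shortest path: 6 -> 5
Total weight: 8 = 8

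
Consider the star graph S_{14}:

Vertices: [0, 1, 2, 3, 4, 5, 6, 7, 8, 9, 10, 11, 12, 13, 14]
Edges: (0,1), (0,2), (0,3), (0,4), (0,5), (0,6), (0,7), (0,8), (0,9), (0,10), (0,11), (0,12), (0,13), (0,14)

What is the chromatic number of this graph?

S_{14} has one hub adjacent to 14 leaves; leaves are pairwise non-adjacent.
Color the hub 0 and every leaf 1.
Chromatic number = 2.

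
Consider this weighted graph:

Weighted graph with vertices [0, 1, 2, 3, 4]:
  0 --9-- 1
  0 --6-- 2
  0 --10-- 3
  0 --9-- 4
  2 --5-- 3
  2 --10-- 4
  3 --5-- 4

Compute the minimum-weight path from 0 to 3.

Using Dijkstra's algorithm from vertex 0:
Shortest path: 0 -> 3
Total weight: 10 = 10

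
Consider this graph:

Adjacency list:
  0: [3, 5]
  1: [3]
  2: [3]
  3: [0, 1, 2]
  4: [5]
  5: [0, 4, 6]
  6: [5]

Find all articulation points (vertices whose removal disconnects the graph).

An articulation point is a vertex whose removal disconnects the graph.
Articulation points: [0, 3, 5]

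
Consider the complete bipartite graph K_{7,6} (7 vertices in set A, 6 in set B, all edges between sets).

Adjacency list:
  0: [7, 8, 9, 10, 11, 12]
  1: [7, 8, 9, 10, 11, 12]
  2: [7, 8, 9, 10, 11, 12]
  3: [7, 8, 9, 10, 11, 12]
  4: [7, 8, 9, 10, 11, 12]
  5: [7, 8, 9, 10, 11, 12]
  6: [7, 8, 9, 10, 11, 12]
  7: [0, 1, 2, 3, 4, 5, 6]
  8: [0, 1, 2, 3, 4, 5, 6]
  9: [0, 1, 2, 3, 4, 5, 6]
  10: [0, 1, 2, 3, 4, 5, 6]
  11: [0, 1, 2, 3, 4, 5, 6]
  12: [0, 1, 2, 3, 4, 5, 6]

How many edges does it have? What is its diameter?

K_{7,6} has 7 * 6 = 42 edges.
Any vertex reaches any opposite-side vertex in 1 step; same-side vertices reach in 2 steps via any opposite-side vertex.
Diameter = 2.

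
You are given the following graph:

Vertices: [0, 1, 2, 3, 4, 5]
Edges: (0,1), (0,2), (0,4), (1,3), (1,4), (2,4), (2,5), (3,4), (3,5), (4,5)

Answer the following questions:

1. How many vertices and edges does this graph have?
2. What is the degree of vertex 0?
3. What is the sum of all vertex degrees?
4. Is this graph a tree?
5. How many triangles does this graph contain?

Count: 6 vertices, 10 edges.
Vertex 0 has neighbors [1, 2, 4], degree = 3.
Handshaking lemma: 2 * 10 = 20.
A tree on 6 vertices has 5 edges. This graph has 10 edges (5 extra). Not a tree.
Number of triangles = 5.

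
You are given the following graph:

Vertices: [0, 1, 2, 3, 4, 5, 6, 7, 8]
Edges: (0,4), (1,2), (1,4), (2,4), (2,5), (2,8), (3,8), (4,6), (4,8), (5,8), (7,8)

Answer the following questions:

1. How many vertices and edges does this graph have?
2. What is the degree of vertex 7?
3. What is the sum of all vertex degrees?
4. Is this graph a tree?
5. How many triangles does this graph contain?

Count: 9 vertices, 11 edges.
Vertex 7 has neighbors [8], degree = 1.
Handshaking lemma: 2 * 11 = 22.
A tree on 9 vertices has 8 edges. This graph has 11 edges (3 extra). Not a tree.
Number of triangles = 3.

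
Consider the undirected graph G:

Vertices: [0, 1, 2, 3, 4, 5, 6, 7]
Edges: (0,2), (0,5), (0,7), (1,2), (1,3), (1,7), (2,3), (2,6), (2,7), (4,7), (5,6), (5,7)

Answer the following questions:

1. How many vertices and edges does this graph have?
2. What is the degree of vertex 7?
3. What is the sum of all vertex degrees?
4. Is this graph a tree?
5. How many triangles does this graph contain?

Count: 8 vertices, 12 edges.
Vertex 7 has neighbors [0, 1, 2, 4, 5], degree = 5.
Handshaking lemma: 2 * 12 = 24.
A tree on 8 vertices has 7 edges. This graph has 12 edges (5 extra). Not a tree.
Number of triangles = 4.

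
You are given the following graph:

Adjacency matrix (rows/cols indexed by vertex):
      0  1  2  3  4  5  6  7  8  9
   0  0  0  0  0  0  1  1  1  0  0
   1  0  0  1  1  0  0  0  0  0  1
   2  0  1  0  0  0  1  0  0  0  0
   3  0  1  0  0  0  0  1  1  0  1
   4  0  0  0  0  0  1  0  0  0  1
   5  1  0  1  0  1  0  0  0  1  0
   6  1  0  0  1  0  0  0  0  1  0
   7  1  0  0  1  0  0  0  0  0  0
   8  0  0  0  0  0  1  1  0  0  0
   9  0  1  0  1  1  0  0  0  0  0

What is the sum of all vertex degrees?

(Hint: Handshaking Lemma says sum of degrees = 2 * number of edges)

Count edges: 14 edges.
By Handshaking Lemma: sum of degrees = 2 * 14 = 28.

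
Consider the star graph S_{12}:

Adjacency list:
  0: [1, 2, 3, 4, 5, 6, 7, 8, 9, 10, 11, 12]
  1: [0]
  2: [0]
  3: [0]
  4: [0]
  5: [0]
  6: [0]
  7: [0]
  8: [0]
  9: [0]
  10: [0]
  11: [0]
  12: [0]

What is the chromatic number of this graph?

S_{12} has one hub adjacent to 12 leaves; leaves are pairwise non-adjacent.
Color the hub 0 and every leaf 1.
Chromatic number = 2.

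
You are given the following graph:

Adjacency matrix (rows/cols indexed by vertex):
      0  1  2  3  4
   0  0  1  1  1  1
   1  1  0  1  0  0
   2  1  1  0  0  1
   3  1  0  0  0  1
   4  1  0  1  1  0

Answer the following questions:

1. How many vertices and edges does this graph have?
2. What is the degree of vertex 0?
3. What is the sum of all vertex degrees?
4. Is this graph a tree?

Count: 5 vertices, 7 edges.
Vertex 0 has neighbors [1, 2, 3, 4], degree = 4.
Handshaking lemma: 2 * 7 = 14.
A tree on 5 vertices has 4 edges. This graph has 7 edges (3 extra). Not a tree.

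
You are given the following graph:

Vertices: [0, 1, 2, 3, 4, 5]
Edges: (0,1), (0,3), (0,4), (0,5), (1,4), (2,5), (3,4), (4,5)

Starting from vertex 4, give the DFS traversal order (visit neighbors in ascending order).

DFS from vertex 4 (neighbors processed in ascending order):
Visit order: 4, 0, 1, 3, 5, 2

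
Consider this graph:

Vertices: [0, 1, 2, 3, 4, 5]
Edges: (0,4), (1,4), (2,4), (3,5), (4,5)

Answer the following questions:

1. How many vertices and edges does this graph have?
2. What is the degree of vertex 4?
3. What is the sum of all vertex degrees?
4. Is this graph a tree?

Count: 6 vertices, 5 edges.
Vertex 4 has neighbors [0, 1, 2, 5], degree = 4.
Handshaking lemma: 2 * 5 = 10.
A graph is a tree iff it is connected and has exactly n-1 edges. This graph is connected (all 6 vertices in one component) and has 6-1 = 5 edges. It is a tree.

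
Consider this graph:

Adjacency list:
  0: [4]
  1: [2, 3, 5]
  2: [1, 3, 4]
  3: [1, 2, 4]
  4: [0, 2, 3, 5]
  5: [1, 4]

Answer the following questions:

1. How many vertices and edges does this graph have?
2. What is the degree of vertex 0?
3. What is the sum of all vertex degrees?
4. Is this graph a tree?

Count: 6 vertices, 8 edges.
Vertex 0 has neighbors [4], degree = 1.
Handshaking lemma: 2 * 8 = 16.
A tree on 6 vertices has 5 edges. This graph has 8 edges (3 extra). Not a tree.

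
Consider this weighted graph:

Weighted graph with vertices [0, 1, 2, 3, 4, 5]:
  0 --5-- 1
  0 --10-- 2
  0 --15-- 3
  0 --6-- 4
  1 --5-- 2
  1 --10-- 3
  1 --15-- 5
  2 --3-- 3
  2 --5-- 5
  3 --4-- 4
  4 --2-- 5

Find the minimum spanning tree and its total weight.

Applying Kruskal's algorithm (sort edges by weight, add if no cycle):
  Add (4,5) w=2
  Add (2,3) w=3
  Add (3,4) w=4
  Add (0,1) w=5
  Add (1,2) w=5
  Skip (2,5) w=5 (creates cycle)
  Skip (0,4) w=6 (creates cycle)
  Skip (0,2) w=10 (creates cycle)
  Skip (1,3) w=10 (creates cycle)
  Skip (0,3) w=15 (creates cycle)
  Skip (1,5) w=15 (creates cycle)
MST weight = 19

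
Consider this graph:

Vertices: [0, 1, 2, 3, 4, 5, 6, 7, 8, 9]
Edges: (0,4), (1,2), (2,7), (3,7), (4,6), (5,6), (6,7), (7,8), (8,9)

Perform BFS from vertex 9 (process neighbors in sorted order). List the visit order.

BFS from vertex 9 (neighbors processed in ascending order):
Visit order: 9, 8, 7, 2, 3, 6, 1, 4, 5, 0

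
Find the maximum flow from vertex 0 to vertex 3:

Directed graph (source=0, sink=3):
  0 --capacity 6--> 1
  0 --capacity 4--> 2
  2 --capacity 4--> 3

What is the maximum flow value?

Computing max flow:
  Flow on (0->2): 4/4
  Flow on (2->3): 4/4
Maximum flow = 4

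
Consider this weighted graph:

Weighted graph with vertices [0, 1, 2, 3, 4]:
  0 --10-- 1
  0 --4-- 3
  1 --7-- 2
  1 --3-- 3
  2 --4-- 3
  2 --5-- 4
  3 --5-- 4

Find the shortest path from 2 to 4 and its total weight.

Using Dijkstra's algorithm from vertex 2:
Shortest path: 2 -> 4
Total weight: 5 = 5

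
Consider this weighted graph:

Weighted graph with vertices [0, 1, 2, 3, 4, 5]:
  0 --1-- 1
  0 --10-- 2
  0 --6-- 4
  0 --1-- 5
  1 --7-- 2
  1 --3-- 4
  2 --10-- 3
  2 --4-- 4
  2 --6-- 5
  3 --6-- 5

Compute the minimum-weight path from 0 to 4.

Using Dijkstra's algorithm from vertex 0:
Shortest path: 0 -> 1 -> 4
Total weight: 1 + 3 = 4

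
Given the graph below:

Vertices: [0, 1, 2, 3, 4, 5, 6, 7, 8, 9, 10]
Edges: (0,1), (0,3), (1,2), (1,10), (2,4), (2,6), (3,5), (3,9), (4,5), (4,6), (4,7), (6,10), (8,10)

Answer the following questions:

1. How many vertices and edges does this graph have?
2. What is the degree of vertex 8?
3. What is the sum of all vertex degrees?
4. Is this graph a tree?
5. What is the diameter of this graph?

Count: 11 vertices, 13 edges.
Vertex 8 has neighbors [10], degree = 1.
Handshaking lemma: 2 * 13 = 26.
A tree on 11 vertices has 10 edges. This graph has 13 edges (3 extra). Not a tree.
Diameter (longest shortest path) = 5.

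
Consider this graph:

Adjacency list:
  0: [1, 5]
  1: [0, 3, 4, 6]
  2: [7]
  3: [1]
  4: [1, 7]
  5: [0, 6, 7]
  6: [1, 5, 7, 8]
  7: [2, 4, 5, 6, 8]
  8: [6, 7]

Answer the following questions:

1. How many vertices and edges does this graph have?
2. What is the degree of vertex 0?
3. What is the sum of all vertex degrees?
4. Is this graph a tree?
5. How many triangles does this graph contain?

Count: 9 vertices, 12 edges.
Vertex 0 has neighbors [1, 5], degree = 2.
Handshaking lemma: 2 * 12 = 24.
A tree on 9 vertices has 8 edges. This graph has 12 edges (4 extra). Not a tree.
Number of triangles = 2.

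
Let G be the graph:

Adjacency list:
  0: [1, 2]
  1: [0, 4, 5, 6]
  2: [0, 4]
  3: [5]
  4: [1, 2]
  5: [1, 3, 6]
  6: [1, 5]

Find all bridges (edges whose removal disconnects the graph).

A bridge is an edge whose removal increases the number of connected components.
Bridges found: (3,5)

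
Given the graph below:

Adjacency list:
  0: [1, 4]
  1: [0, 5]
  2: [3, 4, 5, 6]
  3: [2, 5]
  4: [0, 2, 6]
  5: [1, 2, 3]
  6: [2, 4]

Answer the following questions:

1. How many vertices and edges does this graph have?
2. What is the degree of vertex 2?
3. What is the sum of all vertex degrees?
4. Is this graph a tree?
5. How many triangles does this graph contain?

Count: 7 vertices, 9 edges.
Vertex 2 has neighbors [3, 4, 5, 6], degree = 4.
Handshaking lemma: 2 * 9 = 18.
A tree on 7 vertices has 6 edges. This graph has 9 edges (3 extra). Not a tree.
Number of triangles = 2.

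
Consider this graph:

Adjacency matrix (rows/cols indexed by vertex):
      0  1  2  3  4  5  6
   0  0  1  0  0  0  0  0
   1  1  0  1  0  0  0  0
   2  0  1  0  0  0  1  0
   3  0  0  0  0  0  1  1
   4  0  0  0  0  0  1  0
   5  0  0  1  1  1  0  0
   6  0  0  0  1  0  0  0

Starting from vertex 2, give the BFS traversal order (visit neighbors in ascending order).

BFS from vertex 2 (neighbors processed in ascending order):
Visit order: 2, 1, 5, 0, 3, 4, 6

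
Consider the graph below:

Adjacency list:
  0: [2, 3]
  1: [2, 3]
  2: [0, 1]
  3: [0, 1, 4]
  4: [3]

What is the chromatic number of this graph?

The graph has a maximum clique of size 2 (lower bound on chromatic number).
A valid 2-coloring: {0: 1, 1: 1, 2: 0, 3: 0, 4: 1}.
Chromatic number = 2.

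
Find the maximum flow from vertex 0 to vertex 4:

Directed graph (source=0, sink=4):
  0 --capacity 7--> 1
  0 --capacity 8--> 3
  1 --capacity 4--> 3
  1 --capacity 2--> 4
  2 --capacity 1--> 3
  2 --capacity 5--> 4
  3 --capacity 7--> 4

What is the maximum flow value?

Computing max flow:
  Flow on (0->1): 6/7
  Flow on (0->3): 3/8
  Flow on (1->3): 4/4
  Flow on (1->4): 2/2
  Flow on (3->4): 7/7
Maximum flow = 9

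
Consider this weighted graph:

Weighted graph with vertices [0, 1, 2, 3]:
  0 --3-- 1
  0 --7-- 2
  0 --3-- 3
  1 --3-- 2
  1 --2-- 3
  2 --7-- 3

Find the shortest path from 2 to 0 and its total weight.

Using Dijkstra's algorithm from vertex 2:
Shortest path: 2 -> 1 -> 0
Total weight: 3 + 3 = 6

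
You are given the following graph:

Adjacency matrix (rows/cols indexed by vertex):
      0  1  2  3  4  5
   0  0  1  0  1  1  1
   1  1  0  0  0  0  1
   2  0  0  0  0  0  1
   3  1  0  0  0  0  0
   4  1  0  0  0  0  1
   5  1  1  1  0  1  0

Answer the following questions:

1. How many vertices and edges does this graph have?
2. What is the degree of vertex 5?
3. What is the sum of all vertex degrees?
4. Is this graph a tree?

Count: 6 vertices, 7 edges.
Vertex 5 has neighbors [0, 1, 2, 4], degree = 4.
Handshaking lemma: 2 * 7 = 14.
A tree on 6 vertices has 5 edges. This graph has 7 edges (2 extra). Not a tree.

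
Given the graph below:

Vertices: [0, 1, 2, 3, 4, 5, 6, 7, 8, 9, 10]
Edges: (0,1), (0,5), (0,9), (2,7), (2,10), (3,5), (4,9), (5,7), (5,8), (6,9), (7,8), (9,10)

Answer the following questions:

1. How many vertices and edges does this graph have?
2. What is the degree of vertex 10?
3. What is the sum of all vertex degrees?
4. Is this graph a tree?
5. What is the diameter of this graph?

Count: 11 vertices, 12 edges.
Vertex 10 has neighbors [2, 9], degree = 2.
Handshaking lemma: 2 * 12 = 24.
A tree on 11 vertices has 10 edges. This graph has 12 edges (2 extra). Not a tree.
Diameter (longest shortest path) = 4.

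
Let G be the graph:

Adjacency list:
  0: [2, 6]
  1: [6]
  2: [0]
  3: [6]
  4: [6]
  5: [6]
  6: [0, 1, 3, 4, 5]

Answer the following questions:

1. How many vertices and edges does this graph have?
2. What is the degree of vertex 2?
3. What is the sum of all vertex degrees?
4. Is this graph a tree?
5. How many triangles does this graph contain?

Count: 7 vertices, 6 edges.
Vertex 2 has neighbors [0], degree = 1.
Handshaking lemma: 2 * 6 = 12.
A graph is a tree iff it is connected and has exactly n-1 edges. This graph is connected (all 7 vertices in one component) and has 7-1 = 6 edges. It is a tree.
Number of triangles = 0.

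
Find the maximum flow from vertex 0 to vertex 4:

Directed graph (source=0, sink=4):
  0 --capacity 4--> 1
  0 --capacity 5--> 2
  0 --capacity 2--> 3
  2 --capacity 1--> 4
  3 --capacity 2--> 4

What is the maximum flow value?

Computing max flow:
  Flow on (0->2): 1/5
  Flow on (0->3): 2/2
  Flow on (2->4): 1/1
  Flow on (3->4): 2/2
Maximum flow = 3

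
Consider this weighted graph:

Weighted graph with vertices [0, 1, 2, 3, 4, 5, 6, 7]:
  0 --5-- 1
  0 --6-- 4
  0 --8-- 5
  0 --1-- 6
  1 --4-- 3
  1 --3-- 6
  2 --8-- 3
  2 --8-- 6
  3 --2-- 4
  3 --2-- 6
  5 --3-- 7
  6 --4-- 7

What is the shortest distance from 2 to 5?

Using Dijkstra's algorithm from vertex 2:
Shortest path: 2 -> 6 -> 7 -> 5
Total weight: 8 + 4 + 3 = 15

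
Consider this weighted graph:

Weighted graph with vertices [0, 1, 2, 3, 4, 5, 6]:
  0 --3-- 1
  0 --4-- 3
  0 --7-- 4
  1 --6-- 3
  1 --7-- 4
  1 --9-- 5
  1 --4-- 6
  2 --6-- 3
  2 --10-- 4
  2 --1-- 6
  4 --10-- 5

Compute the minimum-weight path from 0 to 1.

Using Dijkstra's algorithm from vertex 0:
Shortest path: 0 -> 1
Total weight: 3 = 3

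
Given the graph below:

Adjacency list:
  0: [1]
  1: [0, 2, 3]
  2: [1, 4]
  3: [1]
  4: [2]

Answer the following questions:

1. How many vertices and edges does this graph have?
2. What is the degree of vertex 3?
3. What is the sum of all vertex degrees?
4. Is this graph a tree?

Count: 5 vertices, 4 edges.
Vertex 3 has neighbors [1], degree = 1.
Handshaking lemma: 2 * 4 = 8.
A graph is a tree iff it is connected and has exactly n-1 edges. This graph is connected (all 5 vertices in one component) and has 5-1 = 4 edges. It is a tree.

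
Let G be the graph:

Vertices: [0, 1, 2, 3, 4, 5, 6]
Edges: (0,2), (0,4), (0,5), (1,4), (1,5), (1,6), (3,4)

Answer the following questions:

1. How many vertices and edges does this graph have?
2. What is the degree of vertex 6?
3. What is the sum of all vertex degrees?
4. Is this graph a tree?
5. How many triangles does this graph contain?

Count: 7 vertices, 7 edges.
Vertex 6 has neighbors [1], degree = 1.
Handshaking lemma: 2 * 7 = 14.
A tree on 7 vertices has 6 edges. This graph has 7 edges (1 extra). Not a tree.
Number of triangles = 0.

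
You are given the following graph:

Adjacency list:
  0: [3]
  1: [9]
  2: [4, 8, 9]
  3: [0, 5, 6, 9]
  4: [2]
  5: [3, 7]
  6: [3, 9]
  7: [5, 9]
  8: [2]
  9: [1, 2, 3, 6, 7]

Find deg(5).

Vertex 5 has neighbors [3, 7], so deg(5) = 2.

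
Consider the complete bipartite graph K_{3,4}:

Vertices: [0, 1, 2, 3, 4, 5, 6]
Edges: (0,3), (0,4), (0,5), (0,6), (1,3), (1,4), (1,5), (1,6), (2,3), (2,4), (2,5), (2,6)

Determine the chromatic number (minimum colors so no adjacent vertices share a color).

K_{3,4} is bipartite: vertices split into two independent sets of size 3 and 4.
Color one set 0, the other 1. No adjacent vertices share a color.
Chromatic number = 2.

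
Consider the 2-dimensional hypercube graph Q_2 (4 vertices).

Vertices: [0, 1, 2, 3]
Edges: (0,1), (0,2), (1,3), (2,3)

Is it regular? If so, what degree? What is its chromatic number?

In Q_2, every vertex has exactly 2 neighbors (flip one of 2 bits), so it is 2-regular.
Q_2 is bipartite (partition by bit-parity), so chromatic number = 2.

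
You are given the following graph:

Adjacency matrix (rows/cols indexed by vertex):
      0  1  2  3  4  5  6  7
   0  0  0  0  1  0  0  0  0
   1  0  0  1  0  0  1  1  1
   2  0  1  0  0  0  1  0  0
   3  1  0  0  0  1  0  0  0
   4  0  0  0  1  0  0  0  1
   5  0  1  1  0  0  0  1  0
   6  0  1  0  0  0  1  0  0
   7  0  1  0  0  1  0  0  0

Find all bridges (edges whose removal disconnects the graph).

A bridge is an edge whose removal increases the number of connected components.
Bridges found: (0,3), (1,7), (3,4), (4,7)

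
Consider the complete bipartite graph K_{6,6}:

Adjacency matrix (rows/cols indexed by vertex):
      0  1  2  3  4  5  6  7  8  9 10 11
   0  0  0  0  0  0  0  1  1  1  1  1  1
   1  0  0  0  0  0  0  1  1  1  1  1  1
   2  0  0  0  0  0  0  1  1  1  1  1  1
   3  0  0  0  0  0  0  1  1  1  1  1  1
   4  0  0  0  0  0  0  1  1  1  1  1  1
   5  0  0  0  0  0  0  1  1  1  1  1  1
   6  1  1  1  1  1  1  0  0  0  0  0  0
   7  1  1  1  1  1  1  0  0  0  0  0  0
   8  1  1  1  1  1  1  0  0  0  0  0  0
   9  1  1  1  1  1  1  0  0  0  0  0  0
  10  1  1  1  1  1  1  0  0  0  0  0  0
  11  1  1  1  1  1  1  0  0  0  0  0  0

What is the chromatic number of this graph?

K_{6,6} is bipartite: vertices split into two independent sets of size 6 and 6.
Color one set 0, the other 1. No adjacent vertices share a color.
Chromatic number = 2.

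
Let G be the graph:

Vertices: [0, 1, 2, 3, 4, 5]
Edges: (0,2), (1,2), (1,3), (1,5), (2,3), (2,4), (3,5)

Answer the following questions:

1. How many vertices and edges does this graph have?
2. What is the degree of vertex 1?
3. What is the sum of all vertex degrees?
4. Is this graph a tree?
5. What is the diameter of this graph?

Count: 6 vertices, 7 edges.
Vertex 1 has neighbors [2, 3, 5], degree = 3.
Handshaking lemma: 2 * 7 = 14.
A tree on 6 vertices has 5 edges. This graph has 7 edges (2 extra). Not a tree.
Diameter (longest shortest path) = 3.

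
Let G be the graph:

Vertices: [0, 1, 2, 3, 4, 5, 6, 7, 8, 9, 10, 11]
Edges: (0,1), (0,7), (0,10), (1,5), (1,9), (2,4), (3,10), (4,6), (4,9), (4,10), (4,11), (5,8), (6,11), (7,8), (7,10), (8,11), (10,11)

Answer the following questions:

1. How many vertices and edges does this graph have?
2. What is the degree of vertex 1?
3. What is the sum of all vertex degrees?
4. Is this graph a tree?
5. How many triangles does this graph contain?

Count: 12 vertices, 17 edges.
Vertex 1 has neighbors [0, 5, 9], degree = 3.
Handshaking lemma: 2 * 17 = 34.
A tree on 12 vertices has 11 edges. This graph has 17 edges (6 extra). Not a tree.
Number of triangles = 3.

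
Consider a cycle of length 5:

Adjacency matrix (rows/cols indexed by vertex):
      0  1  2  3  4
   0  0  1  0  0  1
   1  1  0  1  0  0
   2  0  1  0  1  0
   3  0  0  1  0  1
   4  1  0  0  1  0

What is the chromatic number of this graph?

This is an odd cycle (C_5). Odd cycles are not bipartite (any 2-coloring forces two adjacent vertices to match), and 3 colors suffice.
Chromatic number = 3.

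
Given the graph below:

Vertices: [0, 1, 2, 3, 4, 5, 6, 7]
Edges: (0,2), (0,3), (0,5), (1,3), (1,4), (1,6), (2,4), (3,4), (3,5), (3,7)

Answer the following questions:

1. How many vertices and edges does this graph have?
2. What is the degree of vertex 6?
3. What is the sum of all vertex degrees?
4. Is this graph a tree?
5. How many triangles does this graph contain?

Count: 8 vertices, 10 edges.
Vertex 6 has neighbors [1], degree = 1.
Handshaking lemma: 2 * 10 = 20.
A tree on 8 vertices has 7 edges. This graph has 10 edges (3 extra). Not a tree.
Number of triangles = 2.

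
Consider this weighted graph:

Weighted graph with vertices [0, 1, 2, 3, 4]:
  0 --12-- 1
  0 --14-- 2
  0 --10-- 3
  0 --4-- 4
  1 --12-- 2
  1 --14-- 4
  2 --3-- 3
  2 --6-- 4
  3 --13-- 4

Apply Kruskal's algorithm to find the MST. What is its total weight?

Applying Kruskal's algorithm (sort edges by weight, add if no cycle):
  Add (2,3) w=3
  Add (0,4) w=4
  Add (2,4) w=6
  Skip (0,3) w=10 (creates cycle)
  Add (0,1) w=12
  Skip (1,2) w=12 (creates cycle)
  Skip (3,4) w=13 (creates cycle)
  Skip (0,2) w=14 (creates cycle)
  Skip (1,4) w=14 (creates cycle)
MST weight = 25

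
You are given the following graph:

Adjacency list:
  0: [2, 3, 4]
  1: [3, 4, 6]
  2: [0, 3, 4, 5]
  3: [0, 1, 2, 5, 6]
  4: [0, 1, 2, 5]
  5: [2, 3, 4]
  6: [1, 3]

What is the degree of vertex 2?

Vertex 2 has neighbors [0, 3, 4, 5], so deg(2) = 4.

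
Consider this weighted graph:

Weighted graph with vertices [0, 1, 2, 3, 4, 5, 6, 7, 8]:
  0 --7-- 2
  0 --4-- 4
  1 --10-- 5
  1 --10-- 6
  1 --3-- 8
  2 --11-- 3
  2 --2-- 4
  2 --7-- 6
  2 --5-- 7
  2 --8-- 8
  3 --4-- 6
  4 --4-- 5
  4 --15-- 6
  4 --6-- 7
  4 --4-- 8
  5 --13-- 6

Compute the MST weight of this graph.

Applying Kruskal's algorithm (sort edges by weight, add if no cycle):
  Add (2,4) w=2
  Add (1,8) w=3
  Add (0,4) w=4
  Add (3,6) w=4
  Add (4,5) w=4
  Add (4,8) w=4
  Add (2,7) w=5
  Skip (4,7) w=6 (creates cycle)
  Skip (0,2) w=7 (creates cycle)
  Add (2,6) w=7
  Skip (2,8) w=8 (creates cycle)
  Skip (1,6) w=10 (creates cycle)
  Skip (1,5) w=10 (creates cycle)
  Skip (2,3) w=11 (creates cycle)
  Skip (5,6) w=13 (creates cycle)
  Skip (4,6) w=15 (creates cycle)
MST weight = 33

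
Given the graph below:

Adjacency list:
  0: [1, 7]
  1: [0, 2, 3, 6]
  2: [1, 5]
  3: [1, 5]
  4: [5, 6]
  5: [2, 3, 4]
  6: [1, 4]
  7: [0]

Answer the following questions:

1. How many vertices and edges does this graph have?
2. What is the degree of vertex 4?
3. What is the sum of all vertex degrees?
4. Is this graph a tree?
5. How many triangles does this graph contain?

Count: 8 vertices, 9 edges.
Vertex 4 has neighbors [5, 6], degree = 2.
Handshaking lemma: 2 * 9 = 18.
A tree on 8 vertices has 7 edges. This graph has 9 edges (2 extra). Not a tree.
Number of triangles = 0.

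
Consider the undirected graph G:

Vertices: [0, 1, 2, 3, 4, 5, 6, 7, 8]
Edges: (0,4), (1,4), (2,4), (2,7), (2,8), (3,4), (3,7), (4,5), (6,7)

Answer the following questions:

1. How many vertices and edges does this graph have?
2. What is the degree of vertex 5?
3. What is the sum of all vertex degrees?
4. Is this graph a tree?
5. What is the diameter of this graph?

Count: 9 vertices, 9 edges.
Vertex 5 has neighbors [4], degree = 1.
Handshaking lemma: 2 * 9 = 18.
A tree on 9 vertices has 8 edges. This graph has 9 edges (1 extra). Not a tree.
Diameter (longest shortest path) = 4.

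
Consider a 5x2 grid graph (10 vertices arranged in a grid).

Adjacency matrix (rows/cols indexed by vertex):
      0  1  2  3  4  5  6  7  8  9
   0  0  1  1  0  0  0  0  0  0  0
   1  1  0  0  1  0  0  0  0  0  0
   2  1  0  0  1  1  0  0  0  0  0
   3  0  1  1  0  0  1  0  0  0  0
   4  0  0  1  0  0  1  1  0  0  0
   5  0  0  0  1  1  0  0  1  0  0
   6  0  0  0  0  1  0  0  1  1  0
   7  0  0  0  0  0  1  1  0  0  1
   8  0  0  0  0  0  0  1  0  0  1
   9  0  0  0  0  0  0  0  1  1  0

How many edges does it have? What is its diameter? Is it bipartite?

A 5x2 grid has 8 vertical edges and 5 horizontal edges.
Total edges = 8 + 5 = 13.
Diameter = (5-1) + (2-1) = 5 (corner to opposite corner).
Grid graphs are bipartite (checkerboard coloring).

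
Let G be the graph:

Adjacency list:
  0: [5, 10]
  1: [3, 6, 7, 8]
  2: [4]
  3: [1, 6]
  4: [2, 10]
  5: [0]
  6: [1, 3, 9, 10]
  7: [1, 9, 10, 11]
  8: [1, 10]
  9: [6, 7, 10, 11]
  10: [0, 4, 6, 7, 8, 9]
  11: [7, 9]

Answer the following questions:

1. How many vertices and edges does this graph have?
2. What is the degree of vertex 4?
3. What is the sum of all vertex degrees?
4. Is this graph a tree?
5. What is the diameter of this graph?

Count: 12 vertices, 17 edges.
Vertex 4 has neighbors [2, 10], degree = 2.
Handshaking lemma: 2 * 17 = 34.
A tree on 12 vertices has 11 edges. This graph has 17 edges (6 extra). Not a tree.
Diameter (longest shortest path) = 4.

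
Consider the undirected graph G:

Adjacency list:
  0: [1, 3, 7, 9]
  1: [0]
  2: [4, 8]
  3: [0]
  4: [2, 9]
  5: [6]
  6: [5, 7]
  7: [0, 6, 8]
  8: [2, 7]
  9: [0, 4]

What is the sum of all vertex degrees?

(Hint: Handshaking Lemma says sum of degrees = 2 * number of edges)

Count edges: 10 edges.
By Handshaking Lemma: sum of degrees = 2 * 10 = 20.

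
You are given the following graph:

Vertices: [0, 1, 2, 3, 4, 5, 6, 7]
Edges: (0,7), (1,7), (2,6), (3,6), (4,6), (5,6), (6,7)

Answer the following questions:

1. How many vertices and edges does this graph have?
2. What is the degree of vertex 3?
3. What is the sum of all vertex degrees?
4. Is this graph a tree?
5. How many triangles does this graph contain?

Count: 8 vertices, 7 edges.
Vertex 3 has neighbors [6], degree = 1.
Handshaking lemma: 2 * 7 = 14.
A graph is a tree iff it is connected and has exactly n-1 edges. This graph is connected (all 8 vertices in one component) and has 8-1 = 7 edges. It is a tree.
Number of triangles = 0.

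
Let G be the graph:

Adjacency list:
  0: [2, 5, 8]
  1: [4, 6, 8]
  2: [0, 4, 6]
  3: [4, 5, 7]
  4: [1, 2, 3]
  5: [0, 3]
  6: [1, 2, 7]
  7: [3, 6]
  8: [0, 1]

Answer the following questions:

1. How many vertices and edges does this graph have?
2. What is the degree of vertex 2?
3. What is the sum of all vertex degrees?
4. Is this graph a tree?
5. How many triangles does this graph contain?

Count: 9 vertices, 12 edges.
Vertex 2 has neighbors [0, 4, 6], degree = 3.
Handshaking lemma: 2 * 12 = 24.
A tree on 9 vertices has 8 edges. This graph has 12 edges (4 extra). Not a tree.
Number of triangles = 0.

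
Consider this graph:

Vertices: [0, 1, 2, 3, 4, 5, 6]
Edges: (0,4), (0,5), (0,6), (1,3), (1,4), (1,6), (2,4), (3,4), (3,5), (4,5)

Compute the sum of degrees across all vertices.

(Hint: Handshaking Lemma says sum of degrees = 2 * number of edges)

Count edges: 10 edges.
By Handshaking Lemma: sum of degrees = 2 * 10 = 20.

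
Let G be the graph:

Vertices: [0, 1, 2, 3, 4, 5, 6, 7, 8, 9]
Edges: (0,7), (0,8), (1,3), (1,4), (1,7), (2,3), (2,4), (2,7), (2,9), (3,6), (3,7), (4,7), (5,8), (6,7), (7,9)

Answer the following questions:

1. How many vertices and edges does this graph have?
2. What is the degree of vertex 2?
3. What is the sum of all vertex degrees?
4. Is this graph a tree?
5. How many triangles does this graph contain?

Count: 10 vertices, 15 edges.
Vertex 2 has neighbors [3, 4, 7, 9], degree = 4.
Handshaking lemma: 2 * 15 = 30.
A tree on 10 vertices has 9 edges. This graph has 15 edges (6 extra). Not a tree.
Number of triangles = 6.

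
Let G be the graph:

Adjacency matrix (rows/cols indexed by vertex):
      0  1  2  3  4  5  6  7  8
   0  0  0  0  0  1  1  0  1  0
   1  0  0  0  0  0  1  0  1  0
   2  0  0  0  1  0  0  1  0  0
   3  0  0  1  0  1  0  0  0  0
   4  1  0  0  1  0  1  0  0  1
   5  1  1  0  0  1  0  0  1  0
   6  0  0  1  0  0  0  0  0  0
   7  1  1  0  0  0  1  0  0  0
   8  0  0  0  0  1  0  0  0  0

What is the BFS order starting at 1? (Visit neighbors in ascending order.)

BFS from vertex 1 (neighbors processed in ascending order):
Visit order: 1, 5, 7, 0, 4, 3, 8, 2, 6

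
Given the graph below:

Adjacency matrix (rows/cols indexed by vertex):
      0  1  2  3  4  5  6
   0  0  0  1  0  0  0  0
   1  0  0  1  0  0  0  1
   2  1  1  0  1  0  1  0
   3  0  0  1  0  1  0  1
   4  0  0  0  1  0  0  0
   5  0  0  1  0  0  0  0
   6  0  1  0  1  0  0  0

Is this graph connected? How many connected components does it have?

Checking connectivity: the graph has 1 connected component(s).
All vertices are reachable from each other. The graph IS connected.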